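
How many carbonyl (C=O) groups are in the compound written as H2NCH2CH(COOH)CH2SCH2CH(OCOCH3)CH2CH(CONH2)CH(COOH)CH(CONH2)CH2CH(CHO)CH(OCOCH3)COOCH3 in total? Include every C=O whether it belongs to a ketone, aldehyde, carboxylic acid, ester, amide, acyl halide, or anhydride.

CH(COOH): carboxylic acid, 1 C=O (running total 1).
CH(OCOCH3): ester, 1 C=O (running total 2).
CH(CONH2): amide, 1 C=O (running total 3).
CH(COOH): carboxylic acid, 1 C=O (running total 4).
CH(CONH2): amide, 1 C=O (running total 5).
CH(CHO): aldehyde, 1 C=O (running total 6).
CH(OCOCH3): ester, 1 C=O (running total 7).
COOCH3: ester, 1 C=O (running total 8).

8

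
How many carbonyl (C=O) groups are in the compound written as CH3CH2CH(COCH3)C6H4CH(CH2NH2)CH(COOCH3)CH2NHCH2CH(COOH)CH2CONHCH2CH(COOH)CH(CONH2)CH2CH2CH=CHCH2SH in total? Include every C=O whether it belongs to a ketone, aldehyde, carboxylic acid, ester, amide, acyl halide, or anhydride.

CH(COCH3): ketone, 1 C=O (running total 1).
CH(COOCH3): ester, 1 C=O (running total 2).
CH(COOH): carboxylic acid, 1 C=O (running total 3).
CH2CONHCH2: amide, 1 C=O (running total 4).
CH(COOH): carboxylic acid, 1 C=O (running total 5).
CH(CONH2): amide, 1 C=O (running total 6).

6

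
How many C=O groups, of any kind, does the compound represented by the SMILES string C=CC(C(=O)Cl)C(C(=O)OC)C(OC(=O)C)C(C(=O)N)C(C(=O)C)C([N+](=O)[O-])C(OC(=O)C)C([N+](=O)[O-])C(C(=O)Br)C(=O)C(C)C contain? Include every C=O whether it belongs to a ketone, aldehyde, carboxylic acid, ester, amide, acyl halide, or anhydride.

CH(COCl): acyl halide, 1 C=O (running total 1).
CH(COOCH3): ester, 1 C=O (running total 2).
CH(OCOCH3): ester, 1 C=O (running total 3).
CH(CONH2): amide, 1 C=O (running total 4).
CH(COCH3): ketone, 1 C=O (running total 5).
CH(OCOCH3): ester, 1 C=O (running total 6).
CH(COBr): acyl halide, 1 C=O (running total 7).
CO: ketone, 1 C=O (running total 8).

8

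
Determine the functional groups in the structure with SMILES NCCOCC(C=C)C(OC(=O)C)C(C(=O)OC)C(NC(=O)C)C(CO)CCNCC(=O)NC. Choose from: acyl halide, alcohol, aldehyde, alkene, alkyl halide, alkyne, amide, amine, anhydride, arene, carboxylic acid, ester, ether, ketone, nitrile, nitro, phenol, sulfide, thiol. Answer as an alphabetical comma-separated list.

alcohol, alkene, amide, amine, ester, ether

Reading the structure from left to right:
  H2NCH2: –NH2 on an sp³ carbon with no adjacent C=O → amine.
  CH2OCH2: C–O–C with sp³ carbons on both sides and no adjacent C=O → ether.
  CH(CH=CH2): pendant –CH=CH2: C=C double bond → alkene.
  CH(OCOCH3): pendant –OC(=O)CH3: an acyloxy group → ester.
  CH(COOCH3): pendant –COOCH3: carbonyl C bonded to C and –OCH3 → ester.
  CH(NHCOCH3): pendant –NHC(=O)CH3: N bonded to a carbonyl → amide (not amine).
  CH(CH2OH): pendant –CH2OH on an sp³ backbone C → alcohol.
  CH2NHCH2: C–N–C with sp³ carbons and no adjacent C=O → amine (secondary).
  CONHCH3: –C(=O)NHCH3: carbonyl C bonded to C and to N → amide (the N is not an amine).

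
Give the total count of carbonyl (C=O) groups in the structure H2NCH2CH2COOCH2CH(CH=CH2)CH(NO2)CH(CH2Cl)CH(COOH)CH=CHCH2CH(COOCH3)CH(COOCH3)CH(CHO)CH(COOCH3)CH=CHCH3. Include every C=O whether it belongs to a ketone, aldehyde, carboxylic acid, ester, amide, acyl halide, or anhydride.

CH2COOCH2: ester, 1 C=O (running total 1).
CH(COOH): carboxylic acid, 1 C=O (running total 2).
CH(COOCH3): ester, 1 C=O (running total 3).
CH(COOCH3): ester, 1 C=O (running total 4).
CH(CHO): aldehyde, 1 C=O (running total 5).
CH(COOCH3): ester, 1 C=O (running total 6).

6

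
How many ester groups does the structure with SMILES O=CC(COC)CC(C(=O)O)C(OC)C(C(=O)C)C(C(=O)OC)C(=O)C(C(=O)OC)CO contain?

Taking each segment in turn:
  OHC: terminal –CHO: carbonyl C bonded to H and C → aldehyde.
  CH(CH2OCH3): pendant –CH2OCH3: C–O–C linkage → ether.
  CH(COOH): pendant –COOH: carbonyl C bonded to C and –OH → carboxylic acid.
  CH(OCH3): pendant –OCH3: C–O–C with sp³ C, no adjacent C=O → ether.
  CH(COCH3): pendant –COCH3: carbonyl C bonded to two carbons → ketone.
  CH(COOCH3): pendant –COOCH3: carbonyl C bonded to C and –OCH3 → ester.
  CO: –C(=O)– with carbon on both sides → ketone.
  CH(COOCH3): pendant –COOCH3: carbonyl C bonded to C and –OCH3 → ester.
  CH2OH: –OH on an sp³ carbon → alcohol.
Ester appears at: CH(COOCH3), CH(COOCH3) → 2.

2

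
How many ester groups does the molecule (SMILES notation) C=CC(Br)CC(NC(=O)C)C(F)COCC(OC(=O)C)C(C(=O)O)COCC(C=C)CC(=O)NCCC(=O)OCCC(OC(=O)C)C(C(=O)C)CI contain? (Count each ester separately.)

Taking each segment in turn:
  CH2=CH: C=C double bond → alkene.
  CH(Br): halogen on an sp³ carbon → alkyl halide.
  CH(NHCOCH3): pendant –NHC(=O)CH3: N bonded to a carbonyl → amide (not amine).
  CH(F): halogen on an sp³ carbon → alkyl halide.
  CH2OCH2: C–O–C with sp³ carbons on both sides and no adjacent C=O → ether.
  CH(OCOCH3): pendant –OC(=O)CH3: an acyloxy group → ester.
  CH(COOH): pendant –COOH: carbonyl C bonded to C and –OH → carboxylic acid.
  CH2OCH2: C–O–C with sp³ carbons on both sides and no adjacent C=O → ether.
  CH(CH=CH2): pendant –CH=CH2: C=C double bond → alkene.
  CH2CONHCH2: –C(=O)–N– linkage → amide (the N is not an amine).
  CH2COOCH2: –C(=O)–O–C with C on the carbonyl side → ester.
  CH(OCOCH3): pendant –OC(=O)CH3: an acyloxy group → ester.
  CH(COCH3): pendant –COCH3: carbonyl C bonded to two carbons → ketone.
  CH2I: halogen on an sp³ carbon → alkyl halide.
Ester appears at: CH(OCOCH3), CH2COOCH2, CH(OCOCH3) → 3.

3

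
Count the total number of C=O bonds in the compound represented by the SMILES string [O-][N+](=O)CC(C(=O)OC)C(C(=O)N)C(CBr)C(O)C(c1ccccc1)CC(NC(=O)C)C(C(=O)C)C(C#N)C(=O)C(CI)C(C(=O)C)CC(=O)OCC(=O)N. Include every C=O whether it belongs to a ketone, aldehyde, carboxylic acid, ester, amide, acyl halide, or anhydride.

CH(COOCH3): ester, 1 C=O (running total 1).
CH(CONH2): amide, 1 C=O (running total 2).
CH(NHCOCH3): amide, 1 C=O (running total 3).
CH(COCH3): ketone, 1 C=O (running total 4).
CO: ketone, 1 C=O (running total 5).
CH(COCH3): ketone, 1 C=O (running total 6).
CH2COOCH2: ester, 1 C=O (running total 7).
CONH2: amide, 1 C=O (running total 8).

8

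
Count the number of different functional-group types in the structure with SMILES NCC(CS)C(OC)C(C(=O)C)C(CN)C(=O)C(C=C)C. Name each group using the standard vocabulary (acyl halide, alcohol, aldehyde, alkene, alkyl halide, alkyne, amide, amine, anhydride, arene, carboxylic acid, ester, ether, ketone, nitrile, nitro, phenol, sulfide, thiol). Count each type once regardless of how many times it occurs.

–NH2 on an sp³ carbon with no adjacent C=O → amine.
pendant –CH2SH → thiol.
pendant –OCH3: C–O–C with sp³ C, no adjacent C=O → ether.
pendant –COCH3: carbonyl C bonded to two carbons → ketone.
pendant –CH2NH2: N on sp³ C, no adjacent C=O → amine.
–C(=O)– with carbon on both sides → ketone.
pendant –CH=CH2: C=C double bond → alkene.
Distinct types present: alkene, amine, ether, ketone, thiol.

5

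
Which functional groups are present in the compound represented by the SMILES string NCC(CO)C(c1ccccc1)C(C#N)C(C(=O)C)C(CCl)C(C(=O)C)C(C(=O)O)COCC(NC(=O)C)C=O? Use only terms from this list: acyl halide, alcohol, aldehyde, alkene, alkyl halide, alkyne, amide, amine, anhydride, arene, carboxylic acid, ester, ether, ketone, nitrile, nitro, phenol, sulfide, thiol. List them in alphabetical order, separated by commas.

Working along the chain:
  H2NCH2: –NH2 on an sp³ carbon with no adjacent C=O → amine.
  CH(CH2OH): pendant –CH2OH on an sp³ backbone C → alcohol.
  CH(C6H5): pendant –C6H5: benzene ring → arene.
  CH(CN): pendant –C≡N: nitrile.
  CH(COCH3): pendant –COCH3: carbonyl C bonded to two carbons → ketone.
  CH(CH2Cl): pendant –CH2X: halogen on sp³ carbon → alkyl halide.
  CH(COCH3): pendant –COCH3: carbonyl C bonded to two carbons → ketone.
  CH(COOH): pendant –COOH: carbonyl C bonded to C and –OH → carboxylic acid.
  CH2OCH2: C–O–C with sp³ carbons on both sides and no adjacent C=O → ether.
  CH(NHCOCH3): pendant –NHC(=O)CH3: N bonded to a carbonyl → amide (not amine).
  CHO: terminal –CHO: carbonyl C bonded to H and C → aldehyde.

alcohol, aldehyde, alkyl halide, amide, amine, arene, carboxylic acid, ether, ketone, nitrile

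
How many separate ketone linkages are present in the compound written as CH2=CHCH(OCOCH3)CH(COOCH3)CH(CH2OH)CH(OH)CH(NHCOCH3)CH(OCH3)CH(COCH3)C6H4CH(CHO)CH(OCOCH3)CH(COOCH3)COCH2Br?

2

C=C double bond → alkene.
pendant –OC(=O)CH3: an acyloxy group → ester.
pendant –COOCH3: carbonyl C bonded to C and –OCH3 → ester.
pendant –CH2OH on an sp³ backbone C → alcohol.
–OH on an sp³ carbon → alcohol (secondary).
pendant –NHC(=O)CH3: N bonded to a carbonyl → amide (not amine).
pendant –OCH3: C–O–C with sp³ C, no adjacent C=O → ether.
pendant –COCH3: carbonyl C bonded to two carbons → ketone.
para-disubstituted benzene ring → arene.
pendant –CHO: carbonyl C bonded to C and H → aldehyde.
pendant –OC(=O)CH3: an acyloxy group → ester.
pendant –COOCH3: carbonyl C bonded to C and –OCH3 → ester.
–C(=O)– with carbon on both sides → ketone.
halogen on an sp³ carbon → alkyl halide.
Ketone appears at: CH(COCH3), CO → 2.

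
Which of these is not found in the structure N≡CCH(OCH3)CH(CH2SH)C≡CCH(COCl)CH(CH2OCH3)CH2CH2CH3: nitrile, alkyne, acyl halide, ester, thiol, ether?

ester

alkyne: present (C≡C — C≡C triple bond → alkyne).
nitrile: present (N≡C — N≡C–: carbon triple-bonded to nitrogen → nitrile).
acyl halide: present (CH(COCl) — pendant –C(=O)X: carbonyl C bonded to C and halogen → acyl halide).
thiol: present (CH(CH2SH) — pendant –CH2SH → thiol).
ether: present (CH(OCH3) — pendant –OCH3: C–O–C with sp³ C, no adjacent C=O → ether).
ester: no segment matches this pattern.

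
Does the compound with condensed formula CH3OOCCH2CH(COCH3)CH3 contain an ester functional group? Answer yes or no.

Taking each segment in turn:
  CH3OOC: CH3O–C(=O)–: carbonyl C bonded to C and to –OCH3 → ester (not ketone + ether).
  CH(COCH3): pendant –COCH3: carbonyl C bonded to two carbons → ketone.
The CH3OOC segment supplies the ester: CH3O–C(=O)–: carbonyl C bonded to C and to –OCH3 → ester (not ketone + ether).

yes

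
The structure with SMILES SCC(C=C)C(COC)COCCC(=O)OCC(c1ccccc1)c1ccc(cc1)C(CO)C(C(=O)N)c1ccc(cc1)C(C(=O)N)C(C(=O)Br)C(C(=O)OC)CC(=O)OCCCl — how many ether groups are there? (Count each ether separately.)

2

Taking each segment in turn:
  HSCH2: –SH on an sp³ carbon → thiol.
  CH(CH=CH2): pendant –CH=CH2: C=C double bond → alkene.
  CH(CH2OCH3): pendant –CH2OCH3: C–O–C linkage → ether.
  CH2OCH2: C–O–C with sp³ carbons on both sides and no adjacent C=O → ether.
  CH2COOCH2: –C(=O)–O–C with C on the carbonyl side → ester.
  CH(C6H5): pendant –C6H5: benzene ring → arene.
  C6H4: para-disubstituted benzene ring → arene.
  CH(CH2OH): pendant –CH2OH on an sp³ backbone C → alcohol.
  CH(CONH2): pendant –CONH2: carbonyl C bonded to C and N → amide.
  C6H4: para-disubstituted benzene ring → arene.
  CH(CONH2): pendant –CONH2: carbonyl C bonded to C and N → amide.
  CH(COBr): pendant –C(=O)X: carbonyl C bonded to C and halogen → acyl halide.
  CH(COOCH3): pendant –COOCH3: carbonyl C bonded to C and –OCH3 → ester.
  CH2COOCH2: –C(=O)–O–C with C on the carbonyl side → ester.
  CH2Cl: halogen on an sp³ carbon → alkyl halide.
Ether appears at: CH(CH2OCH3), CH2OCH2 → 2.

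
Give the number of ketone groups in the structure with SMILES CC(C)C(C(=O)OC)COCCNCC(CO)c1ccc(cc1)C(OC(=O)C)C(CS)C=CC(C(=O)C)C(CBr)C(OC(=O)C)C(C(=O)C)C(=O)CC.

3

Reading the structure from left to right:
  CH(COOCH3): pendant –COOCH3: carbonyl C bonded to C and –OCH3 → ester.
  CH2OCH2: C–O–C with sp³ carbons on both sides and no adjacent C=O → ether.
  CH2NHCH2: C–N–C with sp³ carbons and no adjacent C=O → amine (secondary).
  CH(CH2OH): pendant –CH2OH on an sp³ backbone C → alcohol.
  C6H4: para-disubstituted benzene ring → arene.
  CH(OCOCH3): pendant –OC(=O)CH3: an acyloxy group → ester.
  CH(CH2SH): pendant –CH2SH → thiol.
  CH=CH: C=C double bond → alkene.
  CH(COCH3): pendant –COCH3: carbonyl C bonded to two carbons → ketone.
  CH(CH2Br): pendant –CH2X: halogen on sp³ carbon → alkyl halide.
  CH(OCOCH3): pendant –OC(=O)CH3: an acyloxy group → ester.
  CH(COCH3): pendant –COCH3: carbonyl C bonded to two carbons → ketone.
  CO: –C(=O)– with carbon on both sides → ketone.
Ketone appears at: CH(COCH3), CH(COCH3), CO → 3.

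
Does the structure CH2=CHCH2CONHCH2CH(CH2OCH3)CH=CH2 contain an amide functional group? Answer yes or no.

yes

C=C double bond → alkene.
–C(=O)–N– linkage → amide (the N is not an amine).
pendant –CH2OCH3: C–O–C linkage → ether.
C=C double bond → alkene.
The CH2CONHCH2 segment supplies the amide: –C(=O)–N– linkage → amide (the N is not an amine).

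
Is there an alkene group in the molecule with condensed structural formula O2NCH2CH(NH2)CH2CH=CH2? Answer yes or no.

yes

–NO2 on carbon → nitro group.
–NH2 on an sp³ carbon with no adjacent C=O → amine.
C=C double bond → alkene.
The CH=CH2 segment supplies the alkene: C=C double bond → alkene.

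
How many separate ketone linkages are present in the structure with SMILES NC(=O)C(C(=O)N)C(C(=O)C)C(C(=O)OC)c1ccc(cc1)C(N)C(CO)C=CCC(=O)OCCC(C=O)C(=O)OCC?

1

Taking each segment in turn:
  H2NCO: –C(=O)NH2: carbonyl C bonded to C and to N → amide (the N is not a separate amine).
  CH(CONH2): pendant –CONH2: carbonyl C bonded to C and N → amide.
  CH(COCH3): pendant –COCH3: carbonyl C bonded to two carbons → ketone.
  CH(COOCH3): pendant –COOCH3: carbonyl C bonded to C and –OCH3 → ester.
  C6H4: para-disubstituted benzene ring → arene.
  CH(NH2): –NH2 on an sp³ carbon with no adjacent C=O → amine.
  CH(CH2OH): pendant –CH2OH on an sp³ backbone C → alcohol.
  CH=CH: C=C double bond → alkene.
  CH2COOCH2: –C(=O)–O–C with C on the carbonyl side → ester.
  CH(CHO): pendant –CHO: carbonyl C bonded to C and H → aldehyde.
  COOCH2CH3: –C(=O)OCH2CH3: carbonyl C bonded to C and to –OEt → ester.
Ketone appears at: CH(COCH3) → 1.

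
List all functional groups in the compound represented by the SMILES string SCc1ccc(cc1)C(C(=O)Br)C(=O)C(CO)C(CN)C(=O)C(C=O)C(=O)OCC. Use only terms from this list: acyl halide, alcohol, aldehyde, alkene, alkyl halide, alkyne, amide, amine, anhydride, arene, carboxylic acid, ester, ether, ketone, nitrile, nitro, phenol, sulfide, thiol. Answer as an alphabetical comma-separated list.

Working along the chain:
  HSCH2: –SH on an sp³ carbon → thiol.
  C6H4: para-disubstituted benzene ring → arene.
  CH(COBr): pendant –C(=O)X: carbonyl C bonded to C and halogen → acyl halide.
  CO: –C(=O)– with carbon on both sides → ketone.
  CH(CH2OH): pendant –CH2OH on an sp³ backbone C → alcohol.
  CH(CH2NH2): pendant –CH2NH2: N on sp³ C, no adjacent C=O → amine.
  CO: –C(=O)– with carbon on both sides → ketone.
  CH(CHO): pendant –CHO: carbonyl C bonded to C and H → aldehyde.
  COOCH2CH3: –C(=O)OCH2CH3: carbonyl C bonded to C and to –OEt → ester.

acyl halide, alcohol, aldehyde, amine, arene, ester, ketone, thiol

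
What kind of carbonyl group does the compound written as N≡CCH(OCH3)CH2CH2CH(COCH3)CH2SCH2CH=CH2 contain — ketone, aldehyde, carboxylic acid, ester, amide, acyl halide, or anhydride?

The carbonyl is in the CH(COCH3) segment: pendant –COCH3: carbonyl C bonded to two carbons → ketone.

ketone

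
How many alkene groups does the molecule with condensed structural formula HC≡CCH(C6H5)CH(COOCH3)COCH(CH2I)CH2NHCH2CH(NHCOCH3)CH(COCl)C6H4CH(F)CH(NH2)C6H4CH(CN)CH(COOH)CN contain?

0

Working along the chain:
  HC≡C: C≡C triple bond → alkyne.
  CH(C6H5): pendant –C6H5: benzene ring → arene.
  CH(COOCH3): pendant –COOCH3: carbonyl C bonded to C and –OCH3 → ester.
  CO: –C(=O)– with carbon on both sides → ketone.
  CH(CH2I): pendant –CH2X: halogen on sp³ carbon → alkyl halide.
  CH2NHCH2: C–N–C with sp³ carbons and no adjacent C=O → amine (secondary).
  CH(NHCOCH3): pendant –NHC(=O)CH3: N bonded to a carbonyl → amide (not amine).
  CH(COCl): pendant –C(=O)X: carbonyl C bonded to C and halogen → acyl halide.
  C6H4: para-disubstituted benzene ring → arene.
  CH(F): halogen on an sp³ carbon → alkyl halide.
  CH(NH2): –NH2 on an sp³ carbon with no adjacent C=O → amine.
  C6H4: para-disubstituted benzene ring → arene.
  CH(CN): pendant –C≡N: nitrile.
  CH(COOH): pendant –COOH: carbonyl C bonded to C and –OH → carboxylic acid.
  CN: –C≡N: carbon triple-bonded to nitrogen → nitrile.
No segment is a alkene: HC≡C is alkyne, not alkene; CH(C6H5) is arene, not alkene; C6H4 is arene, not alkene. → 0.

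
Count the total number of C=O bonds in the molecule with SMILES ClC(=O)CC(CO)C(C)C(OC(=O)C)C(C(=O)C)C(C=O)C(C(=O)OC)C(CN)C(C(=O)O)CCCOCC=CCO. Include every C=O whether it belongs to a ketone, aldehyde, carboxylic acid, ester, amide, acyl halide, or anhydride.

ClCO: acyl halide, 1 C=O (running total 1).
CH(OCOCH3): ester, 1 C=O (running total 2).
CH(COCH3): ketone, 1 C=O (running total 3).
CH(CHO): aldehyde, 1 C=O (running total 4).
CH(COOCH3): ester, 1 C=O (running total 5).
CH(COOH): carboxylic acid, 1 C=O (running total 6).

6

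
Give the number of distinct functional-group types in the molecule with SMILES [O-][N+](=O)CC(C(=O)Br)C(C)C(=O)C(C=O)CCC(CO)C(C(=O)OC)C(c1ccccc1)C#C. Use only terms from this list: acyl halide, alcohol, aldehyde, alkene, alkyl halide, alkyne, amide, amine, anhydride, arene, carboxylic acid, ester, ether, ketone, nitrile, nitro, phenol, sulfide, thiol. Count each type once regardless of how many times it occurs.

8

Working along the chain:
  O2NCH2: –NO2 on carbon → nitro group.
  CH(COBr): pendant –C(=O)X: carbonyl C bonded to C and halogen → acyl halide.
  CO: –C(=O)– with carbon on both sides → ketone.
  CH(CHO): pendant –CHO: carbonyl C bonded to C and H → aldehyde.
  CH(CH2OH): pendant –CH2OH on an sp³ backbone C → alcohol.
  CH(COOCH3): pendant –COOCH3: carbonyl C bonded to C and –OCH3 → ester.
  CH(C6H5): pendant –C6H5: benzene ring → arene.
  C≡CH: C≡C triple bond → alkyne.
Distinct types present: acyl halide, alcohol, aldehyde, alkyne, arene, ester, ketone, nitro.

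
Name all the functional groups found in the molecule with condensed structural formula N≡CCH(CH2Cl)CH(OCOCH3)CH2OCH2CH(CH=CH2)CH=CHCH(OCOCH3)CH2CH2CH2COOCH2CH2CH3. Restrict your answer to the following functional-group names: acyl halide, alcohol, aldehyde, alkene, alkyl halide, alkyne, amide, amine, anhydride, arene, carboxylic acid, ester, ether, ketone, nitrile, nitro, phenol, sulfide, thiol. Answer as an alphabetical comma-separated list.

alkene, alkyl halide, ester, ether, nitrile

N≡C–: carbon triple-bonded to nitrogen → nitrile.
pendant –CH2X: halogen on sp³ carbon → alkyl halide.
pendant –OC(=O)CH3: an acyloxy group → ester.
C–O–C with sp³ carbons on both sides and no adjacent C=O → ether.
pendant –CH=CH2: C=C double bond → alkene.
C=C double bond → alkene.
pendant –OC(=O)CH3: an acyloxy group → ester.
–C(=O)–O–C with C on the carbonyl side → ester.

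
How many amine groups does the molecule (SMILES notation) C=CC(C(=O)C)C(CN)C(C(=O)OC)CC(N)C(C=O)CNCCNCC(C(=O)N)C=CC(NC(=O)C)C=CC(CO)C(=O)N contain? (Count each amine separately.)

Working along the chain:
  CH2=CH: C=C double bond → alkene.
  CH(COCH3): pendant –COCH3: carbonyl C bonded to two carbons → ketone.
  CH(CH2NH2): pendant –CH2NH2: N on sp³ C, no adjacent C=O → amine.
  CH(COOCH3): pendant –COOCH3: carbonyl C bonded to C and –OCH3 → ester.
  CH(NH2): –NH2 on an sp³ carbon with no adjacent C=O → amine.
  CH(CHO): pendant –CHO: carbonyl C bonded to C and H → aldehyde.
  CH2NHCH2: C–N–C with sp³ carbons and no adjacent C=O → amine (secondary).
  CH2NHCH2: C–N–C with sp³ carbons and no adjacent C=O → amine (secondary).
  CH(CONH2): pendant –CONH2: carbonyl C bonded to C and N → amide.
  CH=CH: C=C double bond → alkene.
  CH(NHCOCH3): pendant –NHC(=O)CH3: N bonded to a carbonyl → amide (not amine).
  CH=CH: C=C double bond → alkene.
  CH(CH2OH): pendant –CH2OH on an sp³ backbone C → alcohol.
  CONH2: –C(=O)NH2: carbonyl C bonded to C and to N → amide (the N is not a separate amine).
Amine appears at: CH(CH2NH2), CH(NH2), CH2NHCH2, CH2NHCH2 → 4.

4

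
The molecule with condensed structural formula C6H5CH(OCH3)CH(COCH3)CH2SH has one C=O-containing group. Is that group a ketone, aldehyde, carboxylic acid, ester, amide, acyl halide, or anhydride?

ketone

The carbonyl is in the CH(COCH3) segment: pendant –COCH3: carbonyl C bonded to two carbons → ketone.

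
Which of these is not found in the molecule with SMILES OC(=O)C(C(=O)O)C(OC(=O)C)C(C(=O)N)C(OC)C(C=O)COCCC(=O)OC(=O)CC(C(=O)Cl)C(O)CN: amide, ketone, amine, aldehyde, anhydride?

amine: present (CH2NH2 — –NH2 on an sp³ carbon with no adjacent C=O → amine).
anhydride: present (CH2CO-O-COCH2 — two acyl groups sharing one oxygen, –C(=O)–O–C(=O)– → anhydride).
aldehyde: present (CH(CHO) — pendant –CHO: carbonyl C bonded to C and H → aldehyde).
amide: present (CH(CONH2) — pendant –CONH2: carbonyl C bonded to C and N → amide).
ketone: absent. In CH(OCOCH3), the C=O is bonded to an –O–C group, which defines an ester, not a ketone. In CH(CONH2), the C=O is bonded to nitrogen, which defines an amide, not a ketone. In each of HOOC and CH(COOH), the C=O bears an –OH, making it a carboxylic acid rather than a ketone. In CH(CHO), the carbonyl carbon carries an H, so it is an aldehyde, not a ketone. In CH(COCl), the C=O is bonded to a halogen, which defines an acyl halide, not a ketone. In CH2CO-O-COCH2, the two C=O groups share a bridging oxygen, which is an anhydride linkage, not a ketone.

ketone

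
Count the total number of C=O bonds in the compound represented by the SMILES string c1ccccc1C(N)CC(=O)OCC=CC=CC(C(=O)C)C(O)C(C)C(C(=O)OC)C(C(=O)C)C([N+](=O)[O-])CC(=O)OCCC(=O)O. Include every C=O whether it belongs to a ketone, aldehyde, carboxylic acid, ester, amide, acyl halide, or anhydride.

CH2COOCH2: ester, 1 C=O (running total 1).
CH(COCH3): ketone, 1 C=O (running total 2).
CH(COOCH3): ester, 1 C=O (running total 3).
CH(COCH3): ketone, 1 C=O (running total 4).
CH2COOCH2: ester, 1 C=O (running total 5).
COOH: carboxylic acid, 1 C=O (running total 6).

6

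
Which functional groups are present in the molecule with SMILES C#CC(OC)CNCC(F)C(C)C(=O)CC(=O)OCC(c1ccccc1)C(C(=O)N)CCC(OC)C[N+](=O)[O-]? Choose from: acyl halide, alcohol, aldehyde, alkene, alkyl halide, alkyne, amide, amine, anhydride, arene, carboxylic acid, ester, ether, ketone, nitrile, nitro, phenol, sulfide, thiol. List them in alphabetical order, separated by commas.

Reading the structure from left to right:
  HC≡C: C≡C triple bond → alkyne.
  CH(OCH3): pendant –OCH3: C–O–C with sp³ C, no adjacent C=O → ether.
  CH2NHCH2: C–N–C with sp³ carbons and no adjacent C=O → amine (secondary).
  CH(F): halogen on an sp³ carbon → alkyl halide.
  CO: –C(=O)– with carbon on both sides → ketone.
  CH2COOCH2: –C(=O)–O–C with C on the carbonyl side → ester.
  CH(C6H5): pendant –C6H5: benzene ring → arene.
  CH(CONH2): pendant –CONH2: carbonyl C bonded to C and N → amide.
  CH(OCH3): pendant –OCH3: C–O–C with sp³ C, no adjacent C=O → ether.
  CH2NO2: –NO2 on carbon → nitro group.

alkyl halide, alkyne, amide, amine, arene, ester, ether, ketone, nitro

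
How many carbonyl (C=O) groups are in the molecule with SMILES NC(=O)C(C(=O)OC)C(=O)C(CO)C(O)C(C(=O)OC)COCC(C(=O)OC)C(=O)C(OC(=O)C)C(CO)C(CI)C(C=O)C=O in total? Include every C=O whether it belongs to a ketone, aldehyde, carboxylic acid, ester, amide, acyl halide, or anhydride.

9

H2NCO: amide, 1 C=O (running total 1).
CH(COOCH3): ester, 1 C=O (running total 2).
CO: ketone, 1 C=O (running total 3).
CH(COOCH3): ester, 1 C=O (running total 4).
CH(COOCH3): ester, 1 C=O (running total 5).
CO: ketone, 1 C=O (running total 6).
CH(OCOCH3): ester, 1 C=O (running total 7).
CH(CHO): aldehyde, 1 C=O (running total 8).
CHO: aldehyde, 1 C=O (running total 9).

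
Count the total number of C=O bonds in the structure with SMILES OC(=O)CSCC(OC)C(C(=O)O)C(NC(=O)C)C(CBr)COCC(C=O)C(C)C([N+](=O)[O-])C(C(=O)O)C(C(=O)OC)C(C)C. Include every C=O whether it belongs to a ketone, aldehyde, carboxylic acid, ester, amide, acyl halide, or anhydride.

6

HOOC: carboxylic acid, 1 C=O (running total 1).
CH(COOH): carboxylic acid, 1 C=O (running total 2).
CH(NHCOCH3): amide, 1 C=O (running total 3).
CH(CHO): aldehyde, 1 C=O (running total 4).
CH(COOH): carboxylic acid, 1 C=O (running total 5).
CH(COOCH3): ester, 1 C=O (running total 6).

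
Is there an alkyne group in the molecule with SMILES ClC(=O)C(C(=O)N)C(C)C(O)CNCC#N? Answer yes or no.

no

Taking each segment in turn:
  ClCO: –C(=O)Cl: carbonyl C bonded to C and to a halogen → acyl halide (not alkyl halide).
  CH(CONH2): pendant –CONH2: carbonyl C bonded to C and N → amide.
  CH(OH): –OH on an sp³ carbon → alcohol (secondary).
  CH2NHCH2: C–N–C with sp³ carbons and no adjacent C=O → amine (secondary).
  CN: –C≡N: carbon triple-bonded to nitrogen → nitrile.
In CN, the triple bond is C≡N, not C≡C, so it is a nitrile.
The groups actually present are: acyl halide, alcohol, amide, amine, nitrile.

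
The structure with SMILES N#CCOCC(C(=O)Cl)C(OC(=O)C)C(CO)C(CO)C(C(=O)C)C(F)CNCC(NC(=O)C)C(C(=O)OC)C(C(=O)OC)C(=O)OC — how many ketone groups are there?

Reading the structure from left to right:
  N≡C: N≡C–: carbon triple-bonded to nitrogen → nitrile.
  CH2OCH2: C–O–C with sp³ carbons on both sides and no adjacent C=O → ether.
  CH(COCl): pendant –C(=O)X: carbonyl C bonded to C and halogen → acyl halide.
  CH(OCOCH3): pendant –OC(=O)CH3: an acyloxy group → ester.
  CH(CH2OH): pendant –CH2OH on an sp³ backbone C → alcohol.
  CH(CH2OH): pendant –CH2OH on an sp³ backbone C → alcohol.
  CH(COCH3): pendant –COCH3: carbonyl C bonded to two carbons → ketone.
  CH(F): halogen on an sp³ carbon → alkyl halide.
  CH2NHCH2: C–N–C with sp³ carbons and no adjacent C=O → amine (secondary).
  CH(NHCOCH3): pendant –NHC(=O)CH3: N bonded to a carbonyl → amide (not amine).
  CH(COOCH3): pendant –COOCH3: carbonyl C bonded to C and –OCH3 → ester.
  CH(COOCH3): pendant –COOCH3: carbonyl C bonded to C and –OCH3 → ester.
  COOCH3: –C(=O)OCH3: carbonyl C bonded to C and to –OCH3 → ester (not ketone + ether).
Ketone appears at: CH(COCH3) → 1.

1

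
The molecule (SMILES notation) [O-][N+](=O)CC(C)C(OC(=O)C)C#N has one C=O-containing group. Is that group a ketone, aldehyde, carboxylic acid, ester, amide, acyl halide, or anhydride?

ester

The carbonyl is in the CH(OCOCH3) segment: pendant –OC(=O)CH3: an acyloxy group → ester.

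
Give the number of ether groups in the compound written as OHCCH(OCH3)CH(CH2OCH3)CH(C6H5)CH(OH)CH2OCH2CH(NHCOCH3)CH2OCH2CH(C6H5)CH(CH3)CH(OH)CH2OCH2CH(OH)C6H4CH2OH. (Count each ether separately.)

5

Reading the structure from left to right:
  OHC: terminal –CHO: carbonyl C bonded to H and C → aldehyde.
  CH(OCH3): pendant –OCH3: C–O–C with sp³ C, no adjacent C=O → ether.
  CH(CH2OCH3): pendant –CH2OCH3: C–O–C linkage → ether.
  CH(C6H5): pendant –C6H5: benzene ring → arene.
  CH(OH): –OH on an sp³ carbon → alcohol (secondary).
  CH2OCH2: C–O–C with sp³ carbons on both sides and no adjacent C=O → ether.
  CH(NHCOCH3): pendant –NHC(=O)CH3: N bonded to a carbonyl → amide (not amine).
  CH2OCH2: C–O–C with sp³ carbons on both sides and no adjacent C=O → ether.
  CH(C6H5): pendant –C6H5: benzene ring → arene.
  CH(OH): –OH on an sp³ carbon → alcohol (secondary).
  CH2OCH2: C–O–C with sp³ carbons on both sides and no adjacent C=O → ether.
  CH(OH): –OH on an sp³ carbon → alcohol (secondary).
  C6H4: para-disubstituted benzene ring → arene.
  CH2OH: –OH on an sp³ carbon → alcohol.
Ether appears at: CH(OCH3), CH(CH2OCH3), CH2OCH2, CH2OCH2, CH2OCH2 → 5.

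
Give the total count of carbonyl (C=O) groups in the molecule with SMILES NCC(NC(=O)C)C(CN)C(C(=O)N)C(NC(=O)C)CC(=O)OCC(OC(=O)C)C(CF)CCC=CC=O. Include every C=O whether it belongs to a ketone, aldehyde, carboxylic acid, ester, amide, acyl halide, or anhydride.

6

CH(NHCOCH3): amide, 1 C=O (running total 1).
CH(CONH2): amide, 1 C=O (running total 2).
CH(NHCOCH3): amide, 1 C=O (running total 3).
CH2COOCH2: ester, 1 C=O (running total 4).
CH(OCOCH3): ester, 1 C=O (running total 5).
CHO: aldehyde, 1 C=O (running total 6).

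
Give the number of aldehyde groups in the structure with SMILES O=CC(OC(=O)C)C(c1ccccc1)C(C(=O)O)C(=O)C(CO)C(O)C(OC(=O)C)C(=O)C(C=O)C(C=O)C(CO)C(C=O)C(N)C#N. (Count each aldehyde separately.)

4

Taking each segment in turn:
  OHC: terminal –CHO: carbonyl C bonded to H and C → aldehyde.
  CH(OCOCH3): pendant –OC(=O)CH3: an acyloxy group → ester.
  CH(C6H5): pendant –C6H5: benzene ring → arene.
  CH(COOH): pendant –COOH: carbonyl C bonded to C and –OH → carboxylic acid.
  CO: –C(=O)– with carbon on both sides → ketone.
  CH(CH2OH): pendant –CH2OH on an sp³ backbone C → alcohol.
  CH(OH): –OH on an sp³ carbon → alcohol (secondary).
  CH(OCOCH3): pendant –OC(=O)CH3: an acyloxy group → ester.
  CO: –C(=O)– with carbon on both sides → ketone.
  CH(CHO): pendant –CHO: carbonyl C bonded to C and H → aldehyde.
  CH(CHO): pendant –CHO: carbonyl C bonded to C and H → aldehyde.
  CH(CH2OH): pendant –CH2OH on an sp³ backbone C → alcohol.
  CH(CHO): pendant –CHO: carbonyl C bonded to C and H → aldehyde.
  CH(NH2): –NH2 on an sp³ carbon with no adjacent C=O → amine.
  CN: –C≡N: carbon triple-bonded to nitrogen → nitrile.
Aldehyde appears at: OHC, CH(CHO), CH(CHO), CH(CHO) → 4.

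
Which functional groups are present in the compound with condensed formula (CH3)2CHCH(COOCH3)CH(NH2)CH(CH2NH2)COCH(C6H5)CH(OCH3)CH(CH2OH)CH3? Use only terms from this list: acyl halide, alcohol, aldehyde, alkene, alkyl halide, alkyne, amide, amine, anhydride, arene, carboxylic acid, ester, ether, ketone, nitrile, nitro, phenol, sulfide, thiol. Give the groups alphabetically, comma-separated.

alcohol, amine, arene, ester, ether, ketone

Reading the structure from left to right:
  CH(COOCH3): pendant –COOCH3: carbonyl C bonded to C and –OCH3 → ester.
  CH(NH2): –NH2 on an sp³ carbon with no adjacent C=O → amine.
  CH(CH2NH2): pendant –CH2NH2: N on sp³ C, no adjacent C=O → amine.
  CO: –C(=O)– with carbon on both sides → ketone.
  CH(C6H5): pendant –C6H5: benzene ring → arene.
  CH(OCH3): pendant –OCH3: C–O–C with sp³ C, no adjacent C=O → ether.
  CH(CH2OH): pendant –CH2OH on an sp³ backbone C → alcohol.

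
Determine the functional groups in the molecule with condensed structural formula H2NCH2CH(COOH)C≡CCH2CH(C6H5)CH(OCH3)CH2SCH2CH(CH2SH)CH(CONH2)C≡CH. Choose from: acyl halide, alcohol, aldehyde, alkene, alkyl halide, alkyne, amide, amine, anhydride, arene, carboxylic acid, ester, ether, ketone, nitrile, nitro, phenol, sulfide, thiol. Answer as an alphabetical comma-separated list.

–NH2 on an sp³ carbon with no adjacent C=O → amine.
pendant –COOH: carbonyl C bonded to C and –OH → carboxylic acid.
C≡C triple bond → alkyne.
pendant –C6H5: benzene ring → arene.
pendant –OCH3: C–O–C with sp³ C, no adjacent C=O → ether.
C–S–C linkage → sulfide (thioether).
pendant –CH2SH → thiol.
pendant –CONH2: carbonyl C bonded to C and N → amide.
C≡C triple bond → alkyne.

alkyne, amide, amine, arene, carboxylic acid, ether, sulfide, thiol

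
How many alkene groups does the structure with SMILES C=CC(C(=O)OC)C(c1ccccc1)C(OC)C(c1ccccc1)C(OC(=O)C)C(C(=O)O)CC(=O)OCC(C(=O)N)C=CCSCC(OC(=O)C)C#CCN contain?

2

Taking each segment in turn:
  CH2=CH: C=C double bond → alkene.
  CH(COOCH3): pendant –COOCH3: carbonyl C bonded to C and –OCH3 → ester.
  CH(C6H5): pendant –C6H5: benzene ring → arene.
  CH(OCH3): pendant –OCH3: C–O–C with sp³ C, no adjacent C=O → ether.
  CH(C6H5): pendant –C6H5: benzene ring → arene.
  CH(OCOCH3): pendant –OC(=O)CH3: an acyloxy group → ester.
  CH(COOH): pendant –COOH: carbonyl C bonded to C and –OH → carboxylic acid.
  CH2COOCH2: –C(=O)–O–C with C on the carbonyl side → ester.
  CH(CONH2): pendant –CONH2: carbonyl C bonded to C and N → amide.
  CH=CH: C=C double bond → alkene.
  CH2SCH2: C–S–C linkage → sulfide (thioether).
  CH(OCOCH3): pendant –OC(=O)CH3: an acyloxy group → ester.
  C≡C: C≡C triple bond → alkyne.
  CH2NH2: –NH2 on an sp³ carbon with no adjacent C=O → amine.
Alkene appears at: CH2=CH, CH=CH → 2.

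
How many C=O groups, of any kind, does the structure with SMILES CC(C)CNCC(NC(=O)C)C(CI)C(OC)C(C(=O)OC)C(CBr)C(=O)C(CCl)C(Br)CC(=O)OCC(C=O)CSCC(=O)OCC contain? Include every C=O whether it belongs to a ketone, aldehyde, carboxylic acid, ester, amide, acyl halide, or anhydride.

6

CH(NHCOCH3): amide, 1 C=O (running total 1).
CH(COOCH3): ester, 1 C=O (running total 2).
CO: ketone, 1 C=O (running total 3).
CH2COOCH2: ester, 1 C=O (running total 4).
CH(CHO): aldehyde, 1 C=O (running total 5).
COOCH2CH3: ester, 1 C=O (running total 6).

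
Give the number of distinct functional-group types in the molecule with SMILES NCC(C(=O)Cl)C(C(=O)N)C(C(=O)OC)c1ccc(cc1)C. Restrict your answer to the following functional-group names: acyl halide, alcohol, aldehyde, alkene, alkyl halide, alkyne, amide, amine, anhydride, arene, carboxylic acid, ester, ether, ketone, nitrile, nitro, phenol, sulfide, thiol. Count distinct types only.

–NH2 on an sp³ carbon with no adjacent C=O → amine.
pendant –C(=O)X: carbonyl C bonded to C and halogen → acyl halide.
pendant –CONH2: carbonyl C bonded to C and N → amide.
pendant –COOCH3: carbonyl C bonded to C and –OCH3 → ester.
para-disubstituted benzene ring → arene.
Distinct types present: acyl halide, amide, amine, arene, ester.

5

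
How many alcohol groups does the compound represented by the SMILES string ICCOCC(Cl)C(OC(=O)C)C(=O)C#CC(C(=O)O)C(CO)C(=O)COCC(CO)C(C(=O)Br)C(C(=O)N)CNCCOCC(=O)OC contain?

halogen on an sp³ carbon → alkyl halide.
C–O–C with sp³ carbons on both sides and no adjacent C=O → ether.
halogen on an sp³ carbon → alkyl halide.
pendant –OC(=O)CH3: an acyloxy group → ester.
–C(=O)– with carbon on both sides → ketone.
C≡C triple bond → alkyne.
pendant –COOH: carbonyl C bonded to C and –OH → carboxylic acid.
pendant –CH2OH on an sp³ backbone C → alcohol.
–C(=O)– with carbon on both sides → ketone.
C–O–C with sp³ carbons on both sides and no adjacent C=O → ether.
pendant –CH2OH on an sp³ backbone C → alcohol.
pendant –C(=O)X: carbonyl C bonded to C and halogen → acyl halide.
pendant –CONH2: carbonyl C bonded to C and N → amide.
C–N–C with sp³ carbons and no adjacent C=O → amine (secondary).
C–O–C with sp³ carbons on both sides and no adjacent C=O → ether.
–C(=O)OCH3: carbonyl C bonded to C and to –OCH3 → ester (not ketone + ether).
Alcohol appears at: CH(CH2OH), CH(CH2OH) → 2.

2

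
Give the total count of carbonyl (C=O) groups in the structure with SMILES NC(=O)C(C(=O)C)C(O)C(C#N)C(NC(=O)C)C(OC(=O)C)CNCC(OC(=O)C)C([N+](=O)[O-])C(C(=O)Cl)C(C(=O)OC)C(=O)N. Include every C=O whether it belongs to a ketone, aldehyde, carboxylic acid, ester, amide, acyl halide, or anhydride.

8

H2NCO: amide, 1 C=O (running total 1).
CH(COCH3): ketone, 1 C=O (running total 2).
CH(NHCOCH3): amide, 1 C=O (running total 3).
CH(OCOCH3): ester, 1 C=O (running total 4).
CH(OCOCH3): ester, 1 C=O (running total 5).
CH(COCl): acyl halide, 1 C=O (running total 6).
CH(COOCH3): ester, 1 C=O (running total 7).
CONH2: amide, 1 C=O (running total 8).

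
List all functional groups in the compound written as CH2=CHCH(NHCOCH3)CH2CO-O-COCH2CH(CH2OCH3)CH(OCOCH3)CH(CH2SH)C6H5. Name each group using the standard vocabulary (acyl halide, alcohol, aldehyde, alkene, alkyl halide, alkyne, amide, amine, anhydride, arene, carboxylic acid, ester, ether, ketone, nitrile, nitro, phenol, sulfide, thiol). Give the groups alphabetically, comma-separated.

Reading the structure from left to right:
  CH2=CH: C=C double bond → alkene.
  CH(NHCOCH3): pendant –NHC(=O)CH3: N bonded to a carbonyl → amide (not amine).
  CH2CO-O-COCH2: two acyl groups sharing one oxygen, –C(=O)–O–C(=O)– → anhydride.
  CH(CH2OCH3): pendant –CH2OCH3: C–O–C linkage → ether.
  CH(OCOCH3): pendant –OC(=O)CH3: an acyloxy group → ester.
  CH(CH2SH): pendant –CH2SH → thiol.
  C6H5: –C6H5 phenyl ring → arene.

alkene, amide, anhydride, arene, ester, ether, thiol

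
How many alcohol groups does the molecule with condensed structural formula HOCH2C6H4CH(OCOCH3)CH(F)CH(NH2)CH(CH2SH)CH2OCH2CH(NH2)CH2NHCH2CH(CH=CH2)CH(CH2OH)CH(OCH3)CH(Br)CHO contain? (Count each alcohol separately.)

HO– on an sp³ carbon → alcohol.
para-disubstituted benzene ring → arene.
pendant –OC(=O)CH3: an acyloxy group → ester.
halogen on an sp³ carbon → alkyl halide.
–NH2 on an sp³ carbon with no adjacent C=O → amine.
pendant –CH2SH → thiol.
C–O–C with sp³ carbons on both sides and no adjacent C=O → ether.
–NH2 on an sp³ carbon with no adjacent C=O → amine.
C–N–C with sp³ carbons and no adjacent C=O → amine (secondary).
pendant –CH=CH2: C=C double bond → alkene.
pendant –CH2OH on an sp³ backbone C → alcohol.
pendant –OCH3: C–O–C with sp³ C, no adjacent C=O → ether.
halogen on an sp³ carbon → alkyl halide.
terminal –CHO: carbonyl C bonded to H and C → aldehyde.
Alcohol appears at: HOCH2, CH(CH2OH) → 2.

2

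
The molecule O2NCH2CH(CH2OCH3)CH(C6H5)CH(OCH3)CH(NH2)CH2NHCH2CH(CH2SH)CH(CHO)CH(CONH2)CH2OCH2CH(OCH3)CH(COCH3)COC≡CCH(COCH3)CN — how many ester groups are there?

0

–NO2 on carbon → nitro group.
pendant –CH2OCH3: C–O–C linkage → ether.
pendant –C6H5: benzene ring → arene.
pendant –OCH3: C–O–C with sp³ C, no adjacent C=O → ether.
–NH2 on an sp³ carbon with no adjacent C=O → amine.
C–N–C with sp³ carbons and no adjacent C=O → amine (secondary).
pendant –CH2SH → thiol.
pendant –CHO: carbonyl C bonded to C and H → aldehyde.
pendant –CONH2: carbonyl C bonded to C and N → amide.
C–O–C with sp³ carbons on both sides and no adjacent C=O → ether.
pendant –OCH3: C–O–C with sp³ C, no adjacent C=O → ether.
pendant –COCH3: carbonyl C bonded to two carbons → ketone.
–C(=O)– with carbon on both sides → ketone.
C≡C triple bond → alkyne.
pendant –COCH3: carbonyl C bonded to two carbons → ketone.
–C≡N: carbon triple-bonded to nitrogen → nitrile.
No segment is a ester: CH(CH2OCH3) is ether, not ester; CH(OCH3) is ether, not ester; CH2OCH2 is ether, not ester. → 0.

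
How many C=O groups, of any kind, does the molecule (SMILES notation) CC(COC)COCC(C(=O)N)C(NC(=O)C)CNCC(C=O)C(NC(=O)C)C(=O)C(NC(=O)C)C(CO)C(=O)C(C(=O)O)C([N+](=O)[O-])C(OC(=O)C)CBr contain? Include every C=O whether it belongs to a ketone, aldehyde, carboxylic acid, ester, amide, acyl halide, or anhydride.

CH(CONH2): amide, 1 C=O (running total 1).
CH(NHCOCH3): amide, 1 C=O (running total 2).
CH(CHO): aldehyde, 1 C=O (running total 3).
CH(NHCOCH3): amide, 1 C=O (running total 4).
CO: ketone, 1 C=O (running total 5).
CH(NHCOCH3): amide, 1 C=O (running total 6).
CO: ketone, 1 C=O (running total 7).
CH(COOH): carboxylic acid, 1 C=O (running total 8).
CH(OCOCH3): ester, 1 C=O (running total 9).

9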